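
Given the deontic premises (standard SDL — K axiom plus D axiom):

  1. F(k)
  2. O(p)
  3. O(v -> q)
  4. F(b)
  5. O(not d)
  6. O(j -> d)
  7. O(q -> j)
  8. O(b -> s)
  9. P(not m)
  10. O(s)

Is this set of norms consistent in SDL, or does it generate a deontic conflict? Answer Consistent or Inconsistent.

Premise 8 is O(b -> s); even if O(s) held, inferring O(b) would be affirming the consequent — invalid.
So O(b) is not derivable, and the apparent clash with O(not b) does not arise.
A world satisfying every obligation exists (e.g. b=false, d=false, j=false, k=false, m=false, p=true, q=false, s=true, v=false); no atom is both obligatory and forbidden, so the set is consistent.

Consistent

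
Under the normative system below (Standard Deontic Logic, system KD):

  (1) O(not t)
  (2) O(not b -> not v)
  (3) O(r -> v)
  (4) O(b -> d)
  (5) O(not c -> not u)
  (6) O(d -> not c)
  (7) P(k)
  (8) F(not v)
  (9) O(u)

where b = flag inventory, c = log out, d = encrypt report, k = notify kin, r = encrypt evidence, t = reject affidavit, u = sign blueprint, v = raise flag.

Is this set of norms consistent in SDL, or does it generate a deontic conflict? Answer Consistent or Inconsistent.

Premise 8 is F(not v), i.e. O(v).
Premise 2, O(not b -> not v), contraposes to O(v -> b); with O(v) we get O(b).
From O(b) and premise 4, O(b -> d), we obtain O(d).
With premise 6, O(d -> not c), the K-axiom yields O(not c).
With premise 5, O(not c -> not u), the K-axiom yields O(not u).
Yet premise 9 states O(u).
We now have both O(not u) and O(u) — u is simultaneously obligatory and forbidden, violating the D-axiom.

Inconsistent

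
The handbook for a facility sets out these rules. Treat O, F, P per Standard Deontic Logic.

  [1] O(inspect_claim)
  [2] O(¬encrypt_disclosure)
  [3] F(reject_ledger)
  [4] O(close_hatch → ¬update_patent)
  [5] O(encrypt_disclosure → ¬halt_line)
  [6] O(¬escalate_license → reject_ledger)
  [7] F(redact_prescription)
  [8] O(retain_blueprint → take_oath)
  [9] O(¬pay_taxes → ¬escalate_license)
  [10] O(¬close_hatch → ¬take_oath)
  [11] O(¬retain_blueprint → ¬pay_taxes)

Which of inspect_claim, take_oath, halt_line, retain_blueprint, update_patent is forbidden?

update_patent

F(reject_ledger) at premise 3 means O(¬reject_ledger).
The contrapositive of premise 6 (O(¬escalate_license → reject_ledger)) is O(¬reject_ledger → escalate_license), and O(¬reject_ledger) is already established, so O(escalate_license).
The contrapositive of premise 9 (O(¬pay_taxes → ¬escalate_license)) is O(escalate_license → pay_taxes), and O(escalate_license) is already established, so O(pay_taxes).
The contrapositive of premise 11 (O(¬retain_blueprint → ¬pay_taxes)) is O(pay_taxes → retain_blueprint), and O(pay_taxes) is already established, so O(retain_blueprint).
From O(retain_blueprint) and premise 8, O(retain_blueprint → take_oath), we obtain O(take_oath).
Premise 10 is O(¬close_hatch → ¬take_oath); contrapositively O(take_oath → close_hatch). Since O(take_oath) holds, K gives O(close_hatch).
Premise 4 is O(close_hatch → ¬update_patent); since O(close_hatch), deontic closure gives O(¬update_patent).
So O(¬update_patent) holds, i.e. update_patent is forbidden. None of the other listed options is forbidden under the premises.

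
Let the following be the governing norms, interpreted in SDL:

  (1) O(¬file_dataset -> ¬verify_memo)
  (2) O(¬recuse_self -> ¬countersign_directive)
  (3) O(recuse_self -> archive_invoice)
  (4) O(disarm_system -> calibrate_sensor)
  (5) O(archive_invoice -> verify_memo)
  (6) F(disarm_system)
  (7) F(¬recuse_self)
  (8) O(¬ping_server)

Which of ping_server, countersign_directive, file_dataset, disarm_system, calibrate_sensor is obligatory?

Premise 7 is F(¬recuse_self), i.e. O(recuse_self).
Applying K to premise 3 (O(recuse_self -> archive_invoice)) and O(recuse_self) yields O(archive_invoice).
Applying K to premise 5 (O(archive_invoice -> verify_memo)) and O(archive_invoice) yields O(verify_memo).
The contrapositive of premise 1 (O(¬file_dataset -> ¬verify_memo)) is O(verify_memo -> file_dataset), and O(verify_memo) is already established, so O(file_dataset).
So O(file_dataset) holds — file_dataset is obligatory. None of the other listed options is made obligatory by any chain of premises.

file_dataset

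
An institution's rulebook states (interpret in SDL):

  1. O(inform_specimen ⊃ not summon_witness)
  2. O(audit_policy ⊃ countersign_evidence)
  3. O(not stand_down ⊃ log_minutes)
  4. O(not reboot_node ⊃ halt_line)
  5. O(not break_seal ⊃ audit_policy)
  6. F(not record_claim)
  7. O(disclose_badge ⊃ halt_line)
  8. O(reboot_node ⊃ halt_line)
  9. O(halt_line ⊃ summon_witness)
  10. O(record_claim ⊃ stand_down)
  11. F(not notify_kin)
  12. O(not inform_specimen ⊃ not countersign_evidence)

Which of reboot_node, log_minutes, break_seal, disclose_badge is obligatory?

break_seal

Premises 8 and 4 are O(reboot_node ⊃ halt_line) and O(not reboot_node ⊃ halt_line); every ideal world satisfies reboot_node or not reboot_node, so in either case halt_line holds — hence O(halt_line).
Applying K to premise 9 (O(halt_line ⊃ summon_witness)) and O(halt_line) yields O(summon_witness).
The contrapositive of premise 1 (O(inform_specimen ⊃ not summon_witness)) is O(summon_witness ⊃ not inform_specimen), and O(summon_witness) is already established, so O(not inform_specimen).
From O(not inform_specimen) and premise 12, O(not inform_specimen ⊃ not countersign_evidence), we obtain O(not countersign_evidence).
The contrapositive of premise 2 (O(audit_policy ⊃ countersign_evidence)) is O(not countersign_evidence ⊃ not audit_policy), and O(not countersign_evidence) is already established, so O(not audit_policy).
Premise 5 is O(not break_seal ⊃ audit_policy); contrapositively O(not audit_policy ⊃ break_seal). Since O(not audit_policy) holds, K gives O(break_seal).
So O(break_seal) holds — break_seal is obligatory. None of the other listed options is made obligatory by any chain of premises.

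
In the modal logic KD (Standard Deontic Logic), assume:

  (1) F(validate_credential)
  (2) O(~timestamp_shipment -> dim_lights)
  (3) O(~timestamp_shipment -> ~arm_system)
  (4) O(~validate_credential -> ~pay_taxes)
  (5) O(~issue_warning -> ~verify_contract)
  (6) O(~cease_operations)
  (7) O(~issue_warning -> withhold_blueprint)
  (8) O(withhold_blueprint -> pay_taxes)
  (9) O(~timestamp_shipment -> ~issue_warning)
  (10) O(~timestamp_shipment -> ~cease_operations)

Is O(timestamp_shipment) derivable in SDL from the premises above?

Yes

Premise 1, F(validate_credential), is equivalent to O(~validate_credential).
Premise 4 is O(~validate_credential -> ~pay_taxes); since O(~validate_credential), deontic closure gives O(~pay_taxes).
The contrapositive of premise 8 (O(withhold_blueprint -> pay_taxes)) is O(~pay_taxes -> ~withhold_blueprint), and O(~pay_taxes) is already established, so O(~withhold_blueprint).
Premise 7, O(~issue_warning -> withhold_blueprint), contraposes to O(~withhold_blueprint -> issue_warning); with O(~withhold_blueprint) we get O(issue_warning).
Premise 9 is O(~timestamp_shipment -> ~issue_warning); contrapositively O(issue_warning -> timestamp_shipment). Since O(issue_warning) holds, K gives O(timestamp_shipment).
Premises 2, 3, 5, 6, 10 do not contribute to this derivation.
So O(timestamp_shipment) follows.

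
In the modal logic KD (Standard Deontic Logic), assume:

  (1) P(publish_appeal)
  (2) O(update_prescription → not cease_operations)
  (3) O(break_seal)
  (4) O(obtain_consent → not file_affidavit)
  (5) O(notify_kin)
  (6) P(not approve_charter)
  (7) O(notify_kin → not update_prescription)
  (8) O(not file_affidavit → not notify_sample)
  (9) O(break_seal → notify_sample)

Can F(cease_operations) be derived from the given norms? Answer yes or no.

No

Premise 2 is O(update_prescription → not cease_operations), but O(update_prescription) is not derivable from the premises, so it does not yield O(not cease_operations).
No other premise forces O(not cease_operations). An ideal world satisfying every premise can still have cease_operations true, so F(cease_operations) is not derivable.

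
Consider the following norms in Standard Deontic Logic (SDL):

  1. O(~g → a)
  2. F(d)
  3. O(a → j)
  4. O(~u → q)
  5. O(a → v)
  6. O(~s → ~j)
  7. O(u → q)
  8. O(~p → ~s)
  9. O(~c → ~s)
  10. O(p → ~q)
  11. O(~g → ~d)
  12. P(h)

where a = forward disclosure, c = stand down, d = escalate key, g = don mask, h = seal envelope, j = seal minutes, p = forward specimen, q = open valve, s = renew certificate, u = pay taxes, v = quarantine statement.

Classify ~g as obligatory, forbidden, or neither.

Forbidden

By case analysis on ~u: premise 4 gives O(~u → q) and premise 7 gives O(u → q), so O(q) either way.
Premise 10, O(p → ~q), contraposes to O(q → ~p); with O(q) we get O(~p).
From O(~p) and premise 8, O(~p → ~s), we obtain O(~s).
Applying K to premise 6 (O(~s → ~j)) and O(~s) yields O(~j).
The contrapositive of premise 3 (O(a → j)) is O(~j → ~a), and O(~j) is already established, so O(~a).
The contrapositive of premise 1 (O(~g → a)) is O(~a → g), and O(~a) is already established, so O(g).
Premises 2, 5, 9, 11, 12 do not contribute to this derivation.
Thus O(g), which is F(~g): ~g is forbidden.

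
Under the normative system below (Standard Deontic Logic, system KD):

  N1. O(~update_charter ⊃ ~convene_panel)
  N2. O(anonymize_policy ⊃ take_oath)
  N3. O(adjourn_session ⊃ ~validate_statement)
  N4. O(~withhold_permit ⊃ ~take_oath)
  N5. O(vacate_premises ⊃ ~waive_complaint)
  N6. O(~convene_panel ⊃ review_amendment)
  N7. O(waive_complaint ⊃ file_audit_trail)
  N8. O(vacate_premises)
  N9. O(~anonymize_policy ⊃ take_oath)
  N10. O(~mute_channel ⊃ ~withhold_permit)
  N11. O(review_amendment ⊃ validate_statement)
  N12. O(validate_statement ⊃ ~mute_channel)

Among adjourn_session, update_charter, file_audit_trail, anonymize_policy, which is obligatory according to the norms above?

update_charter

Premises 2 and 9 are O(anonymize_policy ⊃ take_oath) and O(~anonymize_policy ⊃ take_oath); every ideal world satisfies anonymize_policy or ~anonymize_policy, so in either case take_oath holds — hence O(take_oath).
Premise 4, O(~withhold_permit ⊃ ~take_oath), contraposes to O(take_oath ⊃ withhold_permit); with O(take_oath) we get O(withhold_permit).
Premise 10 is O(~mute_channel ⊃ ~withhold_permit); contrapositively O(withhold_permit ⊃ mute_channel). Since O(withhold_permit) holds, K gives O(mute_channel).
Premise 12, O(validate_statement ⊃ ~mute_channel), contraposes to O(mute_channel ⊃ ~validate_statement); with O(mute_channel) we get O(~validate_statement).
Premise 11, O(review_amendment ⊃ validate_statement), contraposes to O(~validate_statement ⊃ ~review_amendment); with O(~validate_statement) we get O(~review_amendment).
Premise 6, O(~convene_panel ⊃ review_amendment), contraposes to O(~review_amendment ⊃ convene_panel); with O(~review_amendment) we get O(convene_panel).
Premise 1 is O(~update_charter ⊃ ~convene_panel); contrapositively O(convene_panel ⊃ update_charter). Since O(convene_panel) holds, K gives O(update_charter).
So O(update_charter) holds — update_charter is obligatory. None of the other listed options is made obligatory by any chain of premises.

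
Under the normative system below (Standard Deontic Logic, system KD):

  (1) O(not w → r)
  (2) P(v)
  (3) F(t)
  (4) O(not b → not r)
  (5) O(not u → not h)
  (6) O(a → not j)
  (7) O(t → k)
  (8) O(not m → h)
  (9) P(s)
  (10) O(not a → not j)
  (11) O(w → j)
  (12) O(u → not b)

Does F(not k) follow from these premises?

Premise 7 is O(t → k), but O(t) is not derivable from the premises, so it does not yield O(k).
No other premise forces O(k). An ideal world satisfying every premise can still have not k true, so F(not k) is not derivable.

No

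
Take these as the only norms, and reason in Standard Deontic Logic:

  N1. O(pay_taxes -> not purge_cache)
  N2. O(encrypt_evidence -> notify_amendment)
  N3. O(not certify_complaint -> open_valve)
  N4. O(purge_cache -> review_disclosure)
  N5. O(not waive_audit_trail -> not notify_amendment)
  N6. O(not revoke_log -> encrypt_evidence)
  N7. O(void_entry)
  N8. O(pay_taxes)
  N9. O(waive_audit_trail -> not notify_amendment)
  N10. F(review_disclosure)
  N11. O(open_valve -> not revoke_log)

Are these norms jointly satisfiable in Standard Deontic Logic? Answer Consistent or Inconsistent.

Consistent

Premise 4 is O(purge_cache -> review_disclosure), but O(purge_cache) is not derivable from the premises, so it does not yield O(review_disclosure).
So O(review_disclosure) is not derivable, and the apparent clash with O(not review_disclosure) does not arise.
A world satisfying every obligation exists (e.g. certify_complaint=true, encrypt_evidence=false, notify_amendment=false, open_valve=false, pay_taxes=true, purge_cache=false, review_disclosure=false, revoke_log=true, void_entry=true, waive_audit_trail=false); no atom is both obligatory and forbidden, so the set is consistent.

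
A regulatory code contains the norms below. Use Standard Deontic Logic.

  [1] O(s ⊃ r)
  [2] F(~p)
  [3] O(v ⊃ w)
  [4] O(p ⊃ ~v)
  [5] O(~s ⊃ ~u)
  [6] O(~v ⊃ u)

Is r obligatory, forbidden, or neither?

Obligatory

F(~p) at premise 2 means O(p).
With premise 4, O(p ⊃ ~v), the K-axiom yields O(~v).
From O(~v) and premise 6, O(~v ⊃ u), we obtain O(u).
Premise 5, O(~s ⊃ ~u), contraposes to O(u ⊃ s); with O(u) we get O(s).
Premise 1 is O(s ⊃ r); since O(s), deontic closure gives O(r).
Premise 3 does not contribute to this derivation.
Hence r is obligatory.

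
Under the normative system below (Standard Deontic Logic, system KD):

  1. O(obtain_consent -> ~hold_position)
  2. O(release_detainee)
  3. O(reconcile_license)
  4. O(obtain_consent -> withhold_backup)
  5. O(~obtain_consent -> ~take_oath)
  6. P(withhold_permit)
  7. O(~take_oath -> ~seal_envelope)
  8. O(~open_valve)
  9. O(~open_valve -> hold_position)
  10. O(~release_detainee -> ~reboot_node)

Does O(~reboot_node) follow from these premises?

No

Premise 10 is O(~release_detainee -> ~reboot_node), but O(~release_detainee) is not derivable from the premises, so it does not yield O(~reboot_node).
No other premise forces O(~reboot_node). An ideal world satisfying every premise can still have ~reboot_node false, so O(~reboot_node) is not derivable.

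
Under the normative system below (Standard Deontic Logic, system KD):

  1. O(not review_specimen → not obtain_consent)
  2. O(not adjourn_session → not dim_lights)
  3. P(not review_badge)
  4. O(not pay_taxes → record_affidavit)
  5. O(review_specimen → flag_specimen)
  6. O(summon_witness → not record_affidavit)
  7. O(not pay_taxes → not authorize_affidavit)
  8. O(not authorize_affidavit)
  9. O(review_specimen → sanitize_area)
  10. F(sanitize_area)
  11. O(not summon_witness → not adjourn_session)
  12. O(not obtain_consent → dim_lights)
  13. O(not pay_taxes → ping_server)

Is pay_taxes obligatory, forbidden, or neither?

Obligatory

Premise 10, F(sanitize_area), is equivalent to O(not sanitize_area).
Premise 9 is O(review_specimen → sanitize_area); contrapositively O(not sanitize_area → not review_specimen). Since O(not sanitize_area) holds, K gives O(not review_specimen).
From O(not review_specimen) and premise 1, O(not review_specimen → not obtain_consent), we obtain O(not obtain_consent).
Applying K to premise 12 (O(not obtain_consent → dim_lights)) and O(not obtain_consent) yields O(dim_lights).
The contrapositive of premise 2 (O(not adjourn_session → not dim_lights)) is O(dim_lights → adjourn_session), and O(dim_lights) is already established, so O(adjourn_session).
The contrapositive of premise 11 (O(not summon_witness → not adjourn_session)) is O(adjourn_session → summon_witness), and O(adjourn_session) is already established, so O(summon_witness).
Premise 6 is O(summon_witness → not record_affidavit); since O(summon_witness), deontic closure gives O(not record_affidavit).
Premise 4, O(not pay_taxes → record_affidavit), contraposes to O(not record_affidavit → pay_taxes); with O(not record_affidavit) we get O(pay_taxes).
Premises 3, 5, 7, 8, 13 do not contribute to this derivation.
Hence pay_taxes is obligatory.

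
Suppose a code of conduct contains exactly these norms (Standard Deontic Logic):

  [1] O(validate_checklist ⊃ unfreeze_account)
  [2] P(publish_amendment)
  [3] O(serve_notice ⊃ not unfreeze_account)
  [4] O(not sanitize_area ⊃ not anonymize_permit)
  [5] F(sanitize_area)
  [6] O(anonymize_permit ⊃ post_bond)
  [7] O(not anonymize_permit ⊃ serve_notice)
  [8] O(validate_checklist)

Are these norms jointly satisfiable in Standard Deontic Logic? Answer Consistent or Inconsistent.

Inconsistent

Premise 5, F(sanitize_area), is equivalent to O(not sanitize_area).
With premise 4, O(not sanitize_area ⊃ not anonymize_permit), the K-axiom yields O(not anonymize_permit).
From O(not anonymize_permit) and premise 7, O(not anonymize_permit ⊃ serve_notice), we obtain O(serve_notice).
From O(serve_notice) and premise 3, O(serve_notice ⊃ not unfreeze_account), we obtain O(not unfreeze_account).
Premise 1 is O(validate_checklist ⊃ unfreeze_account); contrapositively O(not unfreeze_account ⊃ not validate_checklist). Since O(not unfreeze_account) holds, K gives O(not validate_checklist).
But premise 8 directly asserts O(validate_checklist).
We now have both O(not validate_checklist) and O(validate_checklist) — validate_checklist is simultaneously obligatory and forbidden, violating the D-axiom.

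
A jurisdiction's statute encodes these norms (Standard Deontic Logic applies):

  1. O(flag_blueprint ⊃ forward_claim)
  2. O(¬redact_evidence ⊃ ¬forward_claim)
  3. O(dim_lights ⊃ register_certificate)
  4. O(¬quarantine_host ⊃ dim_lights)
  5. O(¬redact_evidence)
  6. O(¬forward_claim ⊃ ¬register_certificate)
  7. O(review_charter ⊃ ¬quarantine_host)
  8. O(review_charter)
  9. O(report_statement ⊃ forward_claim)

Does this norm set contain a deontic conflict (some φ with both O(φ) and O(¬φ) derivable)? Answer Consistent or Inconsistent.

Inconsistent

Premise 8 states O(review_charter) outright.
Premise 7 is O(review_charter ⊃ ¬quarantine_host); since O(review_charter), deontic closure gives O(¬quarantine_host).
Applying K to premise 4 (O(¬quarantine_host ⊃ dim_lights)) and O(¬quarantine_host) yields O(dim_lights).
From O(dim_lights) and premise 3, O(dim_lights ⊃ register_certificate), we obtain O(register_certificate).
Premise 6, O(¬forward_claim ⊃ ¬register_certificate), contraposes to O(register_certificate ⊃ forward_claim); with O(register_certificate) we get O(forward_claim).
Premise 2 is O(¬redact_evidence ⊃ ¬forward_claim); contrapositively O(forward_claim ⊃ redact_evidence). Since O(forward_claim) holds, K gives O(redact_evidence).
However, premise 5 gives O(¬redact_evidence).
We now have both O(redact_evidence) and O(¬redact_evidence) — redact_evidence is simultaneously obligatory and forbidden, violating the D-axiom.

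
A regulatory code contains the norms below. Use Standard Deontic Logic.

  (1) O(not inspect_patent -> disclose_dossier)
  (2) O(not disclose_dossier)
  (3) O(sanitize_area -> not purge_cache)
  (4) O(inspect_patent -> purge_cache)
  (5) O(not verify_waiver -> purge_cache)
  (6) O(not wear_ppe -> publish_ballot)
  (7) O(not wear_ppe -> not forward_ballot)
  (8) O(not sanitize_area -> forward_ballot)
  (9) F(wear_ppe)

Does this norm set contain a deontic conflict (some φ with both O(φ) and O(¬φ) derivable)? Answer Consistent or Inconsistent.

Premise 2 states O(not disclose_dossier) outright.
Premise 1 is O(not inspect_patent -> disclose_dossier); contrapositively O(not disclose_dossier -> inspect_patent). Since O(not disclose_dossier) holds, K gives O(inspect_patent).
From O(inspect_patent) and premise 4, O(inspect_patent -> purge_cache), we obtain O(purge_cache).
The contrapositive of premise 3 (O(sanitize_area -> not purge_cache)) is O(purge_cache -> not sanitize_area), and O(purge_cache) is already established, so O(not sanitize_area).
From O(not sanitize_area) and premise 8, O(not sanitize_area -> forward_ballot), we obtain O(forward_ballot).
Premise 7, O(not wear_ppe -> not forward_ballot), contraposes to O(forward_ballot -> wear_ppe); with O(forward_ballot) we get O(wear_ppe).
Yet premise 9 is F(wear_ppe), i.e. O(not wear_ppe).
We now have both O(wear_ppe) and O(not wear_ppe) — wear_ppe is simultaneously obligatory and forbidden, violating the D-axiom.

Inconsistent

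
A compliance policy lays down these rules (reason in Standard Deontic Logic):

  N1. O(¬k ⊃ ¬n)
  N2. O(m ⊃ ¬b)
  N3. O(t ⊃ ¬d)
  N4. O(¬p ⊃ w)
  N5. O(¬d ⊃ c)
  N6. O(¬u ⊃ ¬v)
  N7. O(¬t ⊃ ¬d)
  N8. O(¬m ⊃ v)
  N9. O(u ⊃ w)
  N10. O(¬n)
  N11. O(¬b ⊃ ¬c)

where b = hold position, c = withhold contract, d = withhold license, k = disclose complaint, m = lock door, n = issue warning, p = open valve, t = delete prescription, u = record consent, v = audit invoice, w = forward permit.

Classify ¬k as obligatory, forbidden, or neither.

Premise 1 is O(¬k ⊃ ¬n); even if O(¬n) held, inferring O(¬k) would be affirming the consequent — invalid.
No premise or chain of K-axiom applications forces O(¬k), and none forces O(k). So ¬k is neither obligatory nor forbidden under these norms.

Neither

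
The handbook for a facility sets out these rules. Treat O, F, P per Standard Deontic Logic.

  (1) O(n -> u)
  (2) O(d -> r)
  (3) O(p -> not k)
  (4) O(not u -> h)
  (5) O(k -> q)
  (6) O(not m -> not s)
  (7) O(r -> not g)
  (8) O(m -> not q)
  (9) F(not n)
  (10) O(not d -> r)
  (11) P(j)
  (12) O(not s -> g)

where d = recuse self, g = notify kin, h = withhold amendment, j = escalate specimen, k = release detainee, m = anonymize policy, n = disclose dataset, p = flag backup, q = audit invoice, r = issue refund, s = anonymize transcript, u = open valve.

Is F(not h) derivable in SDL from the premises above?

No

Premise 4 is O(not u -> h), but O(not u) is not derivable from the premises, so it does not yield O(h).
No other premise forces O(h). An ideal world satisfying every premise can still have not h true, so F(not h) is not derivable.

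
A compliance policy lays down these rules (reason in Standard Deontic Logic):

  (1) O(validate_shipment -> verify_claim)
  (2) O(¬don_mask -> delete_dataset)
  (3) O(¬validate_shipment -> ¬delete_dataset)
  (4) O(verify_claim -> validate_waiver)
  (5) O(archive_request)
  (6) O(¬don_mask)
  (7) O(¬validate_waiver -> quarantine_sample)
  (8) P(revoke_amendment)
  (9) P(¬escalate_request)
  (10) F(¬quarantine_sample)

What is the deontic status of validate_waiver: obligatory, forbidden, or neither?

Obligatory

From premise 6 we have O(¬don_mask).
With premise 2, O(¬don_mask -> delete_dataset), the K-axiom yields O(delete_dataset).
Premise 3, O(¬validate_shipment -> ¬delete_dataset), contraposes to O(delete_dataset -> validate_shipment); with O(delete_dataset) we get O(validate_shipment).
From O(validate_shipment) and premise 1, O(validate_shipment -> verify_claim), we obtain O(verify_claim).
With premise 4, O(verify_claim -> validate_waiver), the K-axiom yields O(validate_waiver).
Premises 5, 7, 8, 9, 10 do not contribute to this derivation.
Hence validate_waiver is obligatory.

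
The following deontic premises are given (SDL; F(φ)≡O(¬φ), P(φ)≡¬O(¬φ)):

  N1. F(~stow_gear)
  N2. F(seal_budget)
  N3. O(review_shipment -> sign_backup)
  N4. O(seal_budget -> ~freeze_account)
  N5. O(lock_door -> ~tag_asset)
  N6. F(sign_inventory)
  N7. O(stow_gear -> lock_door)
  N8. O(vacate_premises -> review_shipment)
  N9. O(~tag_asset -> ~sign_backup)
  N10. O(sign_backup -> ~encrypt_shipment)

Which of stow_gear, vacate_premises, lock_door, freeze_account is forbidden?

Premise 1 is F(~stow_gear), i.e. O(stow_gear).
From O(stow_gear) and premise 7, O(stow_gear -> lock_door), we obtain O(lock_door).
Applying K to premise 5 (O(lock_door -> ~tag_asset)) and O(lock_door) yields O(~tag_asset).
Applying K to premise 9 (O(~tag_asset -> ~sign_backup)) and O(~tag_asset) yields O(~sign_backup).
Premise 3, O(review_shipment -> sign_backup), contraposes to O(~sign_backup -> ~review_shipment); with O(~sign_backup) we get O(~review_shipment).
Premise 8 is O(vacate_premises -> review_shipment); contrapositively O(~review_shipment -> ~vacate_premises). Since O(~review_shipment) holds, K gives O(~vacate_premises).
So O(~vacate_premises) holds, i.e. vacate_premises is forbidden. None of the other listed options is forbidden under the premises.

vacate_premises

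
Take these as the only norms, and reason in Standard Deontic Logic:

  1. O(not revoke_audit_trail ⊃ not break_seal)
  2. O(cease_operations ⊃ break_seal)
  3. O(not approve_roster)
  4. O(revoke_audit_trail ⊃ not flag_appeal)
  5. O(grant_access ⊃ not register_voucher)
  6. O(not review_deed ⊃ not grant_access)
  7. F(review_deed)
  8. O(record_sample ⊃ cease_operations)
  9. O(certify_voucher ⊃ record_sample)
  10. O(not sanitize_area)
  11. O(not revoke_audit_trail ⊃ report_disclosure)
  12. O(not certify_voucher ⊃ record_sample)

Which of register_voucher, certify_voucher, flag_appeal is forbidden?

flag_appeal

Premises 12 and 9 are O(not certify_voucher ⊃ record_sample) and O(certify_voucher ⊃ record_sample); every ideal world satisfies not certify_voucher or certify_voucher, so in either case record_sample holds — hence O(record_sample).
Applying K to premise 8 (O(record_sample ⊃ cease_operations)) and O(record_sample) yields O(cease_operations).
With premise 2, O(cease_operations ⊃ break_seal), the K-axiom yields O(break_seal).
Premise 1 is O(not revoke_audit_trail ⊃ not break_seal); contrapositively O(break_seal ⊃ revoke_audit_trail). Since O(break_seal) holds, K gives O(revoke_audit_trail).
Premise 4 is O(revoke_audit_trail ⊃ not flag_appeal); since O(revoke_audit_trail), deontic closure gives O(not flag_appeal).
So O(not flag_appeal) holds, i.e. flag_appeal is forbidden. None of the other listed options is forbidden under the premises.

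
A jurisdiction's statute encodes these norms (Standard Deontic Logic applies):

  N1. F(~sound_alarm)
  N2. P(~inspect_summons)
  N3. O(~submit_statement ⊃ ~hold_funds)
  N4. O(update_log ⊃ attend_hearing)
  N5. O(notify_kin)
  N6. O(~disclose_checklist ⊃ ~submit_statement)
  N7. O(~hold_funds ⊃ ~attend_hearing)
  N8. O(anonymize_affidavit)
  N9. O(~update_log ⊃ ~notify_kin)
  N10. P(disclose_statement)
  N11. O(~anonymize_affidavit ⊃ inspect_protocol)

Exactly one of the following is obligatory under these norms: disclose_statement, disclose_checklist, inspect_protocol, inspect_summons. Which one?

disclose_checklist

Premise 5 states O(notify_kin) outright.
The contrapositive of premise 9 (O(~update_log ⊃ ~notify_kin)) is O(notify_kin ⊃ update_log), and O(notify_kin) is already established, so O(update_log).
Applying K to premise 4 (O(update_log ⊃ attend_hearing)) and O(update_log) yields O(attend_hearing).
Premise 7, O(~hold_funds ⊃ ~attend_hearing), contraposes to O(attend_hearing ⊃ hold_funds); with O(attend_hearing) we get O(hold_funds).
Premise 3, O(~submit_statement ⊃ ~hold_funds), contraposes to O(hold_funds ⊃ submit_statement); with O(hold_funds) we get O(submit_statement).
Premise 6 is O(~disclose_checklist ⊃ ~submit_statement); contrapositively O(submit_statement ⊃ disclose_checklist). Since O(submit_statement) holds, K gives O(disclose_checklist).
So O(disclose_checklist) holds — disclose_checklist is obligatory. None of the other listed options is made obligatory by any chain of premises.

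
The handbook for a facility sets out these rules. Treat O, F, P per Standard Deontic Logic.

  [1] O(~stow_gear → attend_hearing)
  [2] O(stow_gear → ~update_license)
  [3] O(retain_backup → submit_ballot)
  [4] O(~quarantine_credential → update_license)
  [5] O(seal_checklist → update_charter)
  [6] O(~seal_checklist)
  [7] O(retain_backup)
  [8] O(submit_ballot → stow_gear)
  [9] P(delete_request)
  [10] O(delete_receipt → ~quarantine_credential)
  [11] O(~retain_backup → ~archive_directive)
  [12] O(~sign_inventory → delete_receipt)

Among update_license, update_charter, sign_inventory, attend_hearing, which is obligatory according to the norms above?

Premise 7 states O(retain_backup) outright.
Premise 3 is O(retain_backup → submit_ballot); since O(retain_backup), deontic closure gives O(submit_ballot).
Applying K to premise 8 (O(submit_ballot → stow_gear)) and O(submit_ballot) yields O(stow_gear).
From O(stow_gear) and premise 2, O(stow_gear → ~update_license), we obtain O(~update_license).
Premise 4 is O(~quarantine_credential → update_license); contrapositively O(~update_license → quarantine_credential). Since O(~update_license) holds, K gives O(quarantine_credential).
Premise 10 is O(delete_receipt → ~quarantine_credential); contrapositively O(quarantine_credential → ~delete_receipt). Since O(quarantine_credential) holds, K gives O(~delete_receipt).
The contrapositive of premise 12 (O(~sign_inventory → delete_receipt)) is O(~delete_receipt → sign_inventory), and O(~delete_receipt) is already established, so O(sign_inventory).
So O(sign_inventory) holds — sign_inventory is obligatory. None of the other listed options is made obligatory by any chain of premises.

sign_inventory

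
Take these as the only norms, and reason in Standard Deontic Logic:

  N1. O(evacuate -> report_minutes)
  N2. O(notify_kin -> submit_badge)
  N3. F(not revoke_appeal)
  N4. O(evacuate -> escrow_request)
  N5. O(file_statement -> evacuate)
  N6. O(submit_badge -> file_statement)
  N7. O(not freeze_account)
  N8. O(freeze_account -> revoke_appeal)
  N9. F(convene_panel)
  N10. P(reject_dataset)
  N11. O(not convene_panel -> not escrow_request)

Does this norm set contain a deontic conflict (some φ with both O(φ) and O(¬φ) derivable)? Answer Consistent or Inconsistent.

Consistent

Premise 8 is O(freeze_account -> revoke_appeal); even if O(revoke_appeal) held, inferring O(freeze_account) would be affirming the consequent — invalid.
So O(freeze_account) is not derivable, and the apparent clash with O(not freeze_account) does not arise.
A world satisfying every obligation exists (e.g. convene_panel=false, escrow_request=false, evacuate=false, file_statement=false, freeze_account=false, notify_kin=false, reject_dataset=false, report_minutes=false, revoke_appeal=true, submit_badge=false); no atom is both obligatory and forbidden, so the set is consistent.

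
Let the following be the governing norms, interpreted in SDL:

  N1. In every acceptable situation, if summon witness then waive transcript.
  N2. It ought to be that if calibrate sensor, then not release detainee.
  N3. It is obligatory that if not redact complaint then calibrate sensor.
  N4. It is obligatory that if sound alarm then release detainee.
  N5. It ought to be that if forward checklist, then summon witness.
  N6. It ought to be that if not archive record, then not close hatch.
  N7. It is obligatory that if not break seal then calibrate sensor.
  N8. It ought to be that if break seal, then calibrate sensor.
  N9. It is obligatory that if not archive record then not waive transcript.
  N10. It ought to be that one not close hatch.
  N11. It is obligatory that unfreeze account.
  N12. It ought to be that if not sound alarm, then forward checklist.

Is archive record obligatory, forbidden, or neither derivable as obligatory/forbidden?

Obligatory

By case analysis on break_seal: premise 8 gives O(break_seal → calibrate_sensor) and premise 7 gives O(¬break_seal → calibrate_sensor), so O(calibrate_sensor) either way.
From O(calibrate_sensor) and premise 2, O(calibrate_sensor → ¬release_detainee), we obtain O(¬release_detainee).
Premise 4 is O(sound_alarm → release_detainee); contrapositively O(¬release_detainee → ¬sound_alarm). Since O(¬release_detainee) holds, K gives O(¬sound_alarm).
Applying K to premise 12 (O(¬sound_alarm → forward_checklist)) and O(¬sound_alarm) yields O(forward_checklist).
Applying K to premise 5 (O(forward_checklist → summon_witness)) and O(forward_checklist) yields O(summon_witness).
Applying K to premise 1 (O(summon_witness → waive_transcript)) and O(summon_witness) yields O(waive_transcript).
Premise 9 is O(¬archive_record → ¬waive_transcript); contrapositively O(waive_transcript → archive_record). Since O(waive_transcript) holds, K gives O(archive_record).
Premises 3, 6, 10, 11 do not contribute to this derivation.
Hence archive_record is obligatory.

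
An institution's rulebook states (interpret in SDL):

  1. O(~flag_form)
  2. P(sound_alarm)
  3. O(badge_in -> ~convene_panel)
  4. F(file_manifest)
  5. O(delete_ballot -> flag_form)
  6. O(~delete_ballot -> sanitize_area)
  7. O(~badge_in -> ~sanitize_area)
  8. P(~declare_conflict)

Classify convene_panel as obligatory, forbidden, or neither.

Premise 1 gives O(~flag_form).
The contrapositive of premise 5 (O(delete_ballot -> flag_form)) is O(~flag_form -> ~delete_ballot), and O(~flag_form) is already established, so O(~delete_ballot).
Premise 6 is O(~delete_ballot -> sanitize_area); since O(~delete_ballot), deontic closure gives O(sanitize_area).
The contrapositive of premise 7 (O(~badge_in -> ~sanitize_area)) is O(sanitize_area -> badge_in), and O(sanitize_area) is already established, so O(badge_in).
Premise 3 is O(badge_in -> ~convene_panel); since O(badge_in), deontic closure gives O(~convene_panel).
Premises 2, 4, 8 do not contribute to this derivation.
Thus O(~convene_panel), which is F(convene_panel): convene_panel is forbidden.

Forbidden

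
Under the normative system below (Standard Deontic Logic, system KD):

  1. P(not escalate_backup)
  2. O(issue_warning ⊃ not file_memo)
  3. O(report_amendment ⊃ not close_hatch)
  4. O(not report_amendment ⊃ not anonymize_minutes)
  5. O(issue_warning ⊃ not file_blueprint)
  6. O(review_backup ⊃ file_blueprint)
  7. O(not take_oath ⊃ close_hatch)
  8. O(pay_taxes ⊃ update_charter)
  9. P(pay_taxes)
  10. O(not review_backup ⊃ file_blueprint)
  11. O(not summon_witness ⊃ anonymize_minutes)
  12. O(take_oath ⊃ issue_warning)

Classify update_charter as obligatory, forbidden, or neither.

Neither

Premise 8 is O(pay_taxes ⊃ update_charter), but O(pay_taxes) is not derivable from the premises (the permission P(pay_taxes) asserts only not O(not pay_taxes), not O(pay_taxes)), so it does not yield O(update_charter).
No premise or chain of K-axiom applications forces O(update_charter), and none forces O(not update_charter). So update_charter is neither obligatory nor forbidden under these norms.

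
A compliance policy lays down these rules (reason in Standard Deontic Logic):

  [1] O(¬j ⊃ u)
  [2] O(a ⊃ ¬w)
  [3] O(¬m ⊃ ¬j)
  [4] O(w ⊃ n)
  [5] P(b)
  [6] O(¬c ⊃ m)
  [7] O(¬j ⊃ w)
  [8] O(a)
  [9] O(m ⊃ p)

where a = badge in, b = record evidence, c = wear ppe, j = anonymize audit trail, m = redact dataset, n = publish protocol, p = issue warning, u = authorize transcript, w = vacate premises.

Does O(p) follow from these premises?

From premise 8 we have O(a).
Applying K to premise 2 (O(a ⊃ ¬w)) and O(a) yields O(¬w).
Premise 7, O(¬j ⊃ w), contraposes to O(¬w ⊃ j); with O(¬w) we get O(j).
The contrapositive of premise 3 (O(¬m ⊃ ¬j)) is O(j ⊃ m), and O(j) is already established, so O(m).
From O(m) and premise 9, O(m ⊃ p), we obtain O(p).
Premises 1, 4, 5, 6 do not contribute to this derivation.
So O(p) follows.

Yes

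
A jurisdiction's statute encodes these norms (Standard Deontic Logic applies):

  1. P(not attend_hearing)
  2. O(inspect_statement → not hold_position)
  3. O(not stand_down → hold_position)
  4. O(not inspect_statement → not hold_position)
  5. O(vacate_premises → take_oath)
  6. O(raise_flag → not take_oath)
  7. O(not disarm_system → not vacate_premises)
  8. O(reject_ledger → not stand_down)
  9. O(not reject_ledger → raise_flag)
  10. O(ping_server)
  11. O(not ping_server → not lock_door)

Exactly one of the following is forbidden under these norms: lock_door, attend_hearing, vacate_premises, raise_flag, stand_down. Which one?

By case analysis on inspect_statement: premise 2 gives O(inspect_statement → not hold_position) and premise 4 gives O(not inspect_statement → not hold_position), so O(not hold_position) either way.
Premise 3 is O(not stand_down → hold_position); contrapositively O(not hold_position → stand_down). Since O(not hold_position) holds, K gives O(stand_down).
Premise 8 is O(reject_ledger → not stand_down); contrapositively O(stand_down → not reject_ledger). Since O(stand_down) holds, K gives O(not reject_ledger).
From O(not reject_ledger) and premise 9, O(not reject_ledger → raise_flag), we obtain O(raise_flag).
With premise 6, O(raise_flag → not take_oath), the K-axiom yields O(not take_oath).
Premise 5, O(vacate_premises → take_oath), contraposes to O(not take_oath → not vacate_premises); with O(not take_oath) we get O(not vacate_premises).
So O(not vacate_premises) holds, i.e. vacate_premises is forbidden. None of the other listed options is forbidden under the premises.

vacate_premises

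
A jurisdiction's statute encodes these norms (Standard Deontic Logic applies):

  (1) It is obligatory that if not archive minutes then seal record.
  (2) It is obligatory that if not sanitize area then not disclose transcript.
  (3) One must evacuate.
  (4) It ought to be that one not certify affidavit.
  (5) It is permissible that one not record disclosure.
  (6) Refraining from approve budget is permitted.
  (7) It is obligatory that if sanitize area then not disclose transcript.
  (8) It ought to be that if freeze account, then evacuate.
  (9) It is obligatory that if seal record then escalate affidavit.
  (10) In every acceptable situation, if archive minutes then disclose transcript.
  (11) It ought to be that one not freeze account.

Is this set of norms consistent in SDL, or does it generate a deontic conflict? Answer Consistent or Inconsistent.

Consistent

Premise 8 is O(freeze_account → evacuate); even if O(evacuate) held, inferring O(freeze_account) would be affirming the consequent — invalid.
So O(freeze_account) is not derivable, and the apparent clash with O(¬freeze_account) does not arise.
A world satisfying every obligation exists (e.g. approve_budget=false, archive_minutes=false, certify_affidavit=false, disclose_transcript=false, escalate_affidavit=true, evacuate=true, freeze_account=false, record_disclosure=false, sanitize_area=false, seal_record=true); no atom is both obligatory and forbidden, so the set is consistent.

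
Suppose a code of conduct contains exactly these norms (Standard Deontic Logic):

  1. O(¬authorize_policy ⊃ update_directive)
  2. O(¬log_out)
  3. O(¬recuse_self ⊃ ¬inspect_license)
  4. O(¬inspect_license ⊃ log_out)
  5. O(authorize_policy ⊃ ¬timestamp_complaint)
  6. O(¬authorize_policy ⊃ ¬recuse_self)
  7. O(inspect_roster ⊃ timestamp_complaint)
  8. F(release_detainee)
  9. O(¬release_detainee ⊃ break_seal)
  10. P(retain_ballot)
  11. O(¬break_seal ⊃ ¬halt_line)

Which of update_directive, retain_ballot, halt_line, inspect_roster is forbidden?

inspect_roster

Premise 2 gives O(¬log_out).
The contrapositive of premise 4 (O(¬inspect_license ⊃ log_out)) is O(¬log_out ⊃ inspect_license), and O(¬log_out) is already established, so O(inspect_license).
Premise 3, O(¬recuse_self ⊃ ¬inspect_license), contraposes to O(inspect_license ⊃ recuse_self); with O(inspect_license) we get O(recuse_self).
Premise 6, O(¬authorize_policy ⊃ ¬recuse_self), contraposes to O(recuse_self ⊃ authorize_policy); with O(recuse_self) we get O(authorize_policy).
With premise 5, O(authorize_policy ⊃ ¬timestamp_complaint), the K-axiom yields O(¬timestamp_complaint).
Premise 7, O(inspect_roster ⊃ timestamp_complaint), contraposes to O(¬timestamp_complaint ⊃ ¬inspect_roster); with O(¬timestamp_complaint) we get O(¬inspect_roster).
So O(¬inspect_roster) holds, i.e. inspect_roster is forbidden. None of the other listed options is forbidden under the premises.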